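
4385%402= 365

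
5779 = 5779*1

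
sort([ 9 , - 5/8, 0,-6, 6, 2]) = [ - 6, - 5/8,0,2,6, 9] 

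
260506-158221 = 102285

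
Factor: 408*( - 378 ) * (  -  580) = 2^6 * 3^4*5^1*7^1*17^1*29^1   =  89449920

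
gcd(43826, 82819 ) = 1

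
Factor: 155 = 5^1*31^1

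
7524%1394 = 554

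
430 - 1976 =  - 1546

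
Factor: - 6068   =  -2^2*37^1*41^1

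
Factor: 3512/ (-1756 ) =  - 2 = -2^1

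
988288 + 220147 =1208435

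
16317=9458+6859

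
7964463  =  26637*299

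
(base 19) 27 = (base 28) 1H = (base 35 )1A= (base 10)45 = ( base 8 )55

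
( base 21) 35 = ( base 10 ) 68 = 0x44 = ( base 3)2112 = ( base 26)2G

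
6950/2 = 3475 = 3475.00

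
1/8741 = 1/8741  =  0.00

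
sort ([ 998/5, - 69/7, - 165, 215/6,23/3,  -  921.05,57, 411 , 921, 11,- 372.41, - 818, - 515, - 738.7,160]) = [ - 921.05,  -  818, - 738.7 , - 515 , - 372.41, - 165, - 69/7, 23/3,11,215/6, 57,160,  998/5,411,921 ] 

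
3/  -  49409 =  - 3/49409=- 0.00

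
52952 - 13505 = 39447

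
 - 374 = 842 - 1216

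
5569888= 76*73288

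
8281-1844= 6437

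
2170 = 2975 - 805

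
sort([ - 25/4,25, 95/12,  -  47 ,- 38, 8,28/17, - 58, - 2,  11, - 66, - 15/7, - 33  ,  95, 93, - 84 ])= [ - 84, - 66,  -  58, - 47,- 38,  -  33, - 25/4,  -  15/7, - 2, 28/17,95/12, 8, 11,25,93,95]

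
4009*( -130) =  - 521170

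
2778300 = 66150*42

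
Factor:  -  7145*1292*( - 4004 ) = 2^4*  5^1 * 7^1 * 11^1*13^1*17^1*19^1*1429^1 = 36962285360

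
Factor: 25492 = 2^2*6373^1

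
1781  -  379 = 1402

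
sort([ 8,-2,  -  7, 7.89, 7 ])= [ - 7, - 2, 7,7.89,8] 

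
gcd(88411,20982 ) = 1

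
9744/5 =1948 + 4/5 = 1948.80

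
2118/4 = 529 + 1/2 = 529.50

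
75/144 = 25/48 =0.52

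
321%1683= 321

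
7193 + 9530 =16723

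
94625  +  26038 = 120663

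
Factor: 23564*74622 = 2^3*3^1 * 43^1*137^1*12437^1 = 1758392808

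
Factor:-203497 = - 7^2 * 4153^1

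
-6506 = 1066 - 7572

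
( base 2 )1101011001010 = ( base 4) 1223022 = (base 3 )100102000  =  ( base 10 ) 6858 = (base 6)51430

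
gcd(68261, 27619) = 1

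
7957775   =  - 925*( - 8603)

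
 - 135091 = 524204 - 659295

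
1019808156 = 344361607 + 675446549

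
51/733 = 51/733 = 0.07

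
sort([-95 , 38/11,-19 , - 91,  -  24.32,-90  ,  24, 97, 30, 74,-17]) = [-95,-91, - 90, - 24.32, - 19,-17,  38/11 , 24,30, 74,97]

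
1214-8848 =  - 7634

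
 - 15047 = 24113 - 39160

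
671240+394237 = 1065477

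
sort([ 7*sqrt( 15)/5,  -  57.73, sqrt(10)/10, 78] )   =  [ - 57.73, sqrt(10 )/10,7*sqrt(15) /5, 78]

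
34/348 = 17/174= 0.10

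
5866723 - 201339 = 5665384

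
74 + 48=122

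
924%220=44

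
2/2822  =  1/1411 = 0.00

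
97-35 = 62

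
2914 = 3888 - 974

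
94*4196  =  394424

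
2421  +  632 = 3053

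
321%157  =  7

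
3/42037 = 3/42037 = 0.00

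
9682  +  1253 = 10935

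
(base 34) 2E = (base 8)122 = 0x52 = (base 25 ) 37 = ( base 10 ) 82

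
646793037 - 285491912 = 361301125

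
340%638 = 340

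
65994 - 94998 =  - 29004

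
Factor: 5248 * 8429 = 44235392 = 2^7*41^1*8429^1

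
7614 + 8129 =15743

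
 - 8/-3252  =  2/813  =  0.00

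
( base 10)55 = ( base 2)110111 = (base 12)47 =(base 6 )131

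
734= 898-164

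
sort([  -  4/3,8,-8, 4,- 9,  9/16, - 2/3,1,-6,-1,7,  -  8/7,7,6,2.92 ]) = [ -9, - 8,-6, - 4/3, - 8/7, -1, - 2/3,9/16,1,2.92,4,6, 7, 7,8]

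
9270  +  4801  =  14071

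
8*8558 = 68464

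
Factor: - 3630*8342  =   - 2^2*3^1 *5^1*11^2*43^1 *97^1 = -30281460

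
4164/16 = 260 + 1/4= 260.25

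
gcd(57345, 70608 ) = 3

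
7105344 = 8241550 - 1136206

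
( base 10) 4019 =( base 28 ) 53f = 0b111110110011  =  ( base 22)86F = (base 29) 4mh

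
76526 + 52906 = 129432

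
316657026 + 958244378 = 1274901404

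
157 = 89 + 68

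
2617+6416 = 9033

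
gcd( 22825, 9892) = 1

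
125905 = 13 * 9685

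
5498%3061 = 2437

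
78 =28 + 50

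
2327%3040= 2327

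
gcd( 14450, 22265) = 5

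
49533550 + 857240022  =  906773572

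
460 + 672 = 1132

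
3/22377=1/7459 = 0.00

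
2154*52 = 112008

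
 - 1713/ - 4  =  1713/4 = 428.25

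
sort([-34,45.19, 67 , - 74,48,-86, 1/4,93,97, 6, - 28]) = [ - 86, - 74 , - 34, - 28,1/4, 6, 45.19, 48, 67,93,97] 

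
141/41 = 3 + 18/41 = 3.44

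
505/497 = 505/497 = 1.02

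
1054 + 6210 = 7264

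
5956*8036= 47862416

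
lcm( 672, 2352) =4704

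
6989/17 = 411 + 2/17 = 411.12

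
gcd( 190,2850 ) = 190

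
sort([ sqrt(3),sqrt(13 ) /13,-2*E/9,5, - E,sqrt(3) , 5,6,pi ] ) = [ - E, - 2*E/9, sqrt(13 ) /13,  sqrt(3),  sqrt(3),pi, 5,5, 6] 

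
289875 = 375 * 773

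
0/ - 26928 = 0/1 = -  0.00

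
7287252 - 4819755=2467497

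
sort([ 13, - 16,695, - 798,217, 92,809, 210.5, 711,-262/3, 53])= [-798,-262/3,-16,13,53,92,210.5, 217 , 695,711,809]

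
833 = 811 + 22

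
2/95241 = 2/95241 = 0.00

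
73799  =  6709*11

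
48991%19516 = 9959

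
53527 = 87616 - 34089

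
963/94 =963/94 = 10.24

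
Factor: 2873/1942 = 2^(-1 )*13^2*17^1*971^( - 1 ) 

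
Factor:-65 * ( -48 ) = 2^4*3^1*5^1 * 13^1 = 3120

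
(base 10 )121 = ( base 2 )1111001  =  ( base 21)5G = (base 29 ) 45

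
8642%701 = 230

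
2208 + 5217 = 7425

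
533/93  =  5 + 68/93  =  5.73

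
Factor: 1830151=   827^1*2213^1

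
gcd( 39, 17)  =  1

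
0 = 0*85937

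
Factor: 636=2^2*3^1*53^1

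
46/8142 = 1/177 = 0.01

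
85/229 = 85/229 = 0.37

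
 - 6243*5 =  - 31215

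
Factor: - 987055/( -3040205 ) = 197411/608041 = 7^ ( - 2 )* 113^1 *1747^1*12409^( - 1)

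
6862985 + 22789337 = 29652322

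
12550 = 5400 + 7150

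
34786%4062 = 2290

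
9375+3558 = 12933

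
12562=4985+7577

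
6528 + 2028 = 8556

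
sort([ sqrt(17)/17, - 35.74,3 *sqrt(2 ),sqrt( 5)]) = [ - 35.74, sqrt( 17) /17  ,  sqrt(5 ),3 * sqrt( 2)]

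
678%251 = 176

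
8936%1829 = 1620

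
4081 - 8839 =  - 4758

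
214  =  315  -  101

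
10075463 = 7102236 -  - 2973227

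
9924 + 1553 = 11477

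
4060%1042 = 934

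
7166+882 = 8048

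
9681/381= 25+52/127 = 25.41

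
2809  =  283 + 2526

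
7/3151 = 7/3151 = 0.00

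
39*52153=2033967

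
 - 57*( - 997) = 56829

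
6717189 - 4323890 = 2393299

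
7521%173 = 82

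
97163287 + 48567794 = 145731081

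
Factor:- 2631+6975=2^3 * 3^1*181^1 = 4344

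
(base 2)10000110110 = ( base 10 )1078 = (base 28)1ae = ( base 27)1CP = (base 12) 75A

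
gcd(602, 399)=7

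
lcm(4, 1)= 4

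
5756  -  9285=  -  3529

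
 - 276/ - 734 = 138/367  =  0.38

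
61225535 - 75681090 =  - 14455555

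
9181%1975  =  1281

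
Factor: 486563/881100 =497/900 = 2^( - 2)*3^( - 2)*5^(-2)*7^1*71^1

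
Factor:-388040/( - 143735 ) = 872/323=2^3*17^( - 1 )*19^( - 1) * 109^1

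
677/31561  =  677/31561 = 0.02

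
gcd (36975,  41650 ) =425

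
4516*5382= 24305112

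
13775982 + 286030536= 299806518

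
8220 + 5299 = 13519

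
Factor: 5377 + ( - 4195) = 2^1*3^1*197^1 = 1182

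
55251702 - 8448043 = 46803659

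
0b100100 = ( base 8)44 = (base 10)36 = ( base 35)11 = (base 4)210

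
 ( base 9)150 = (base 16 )7e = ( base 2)1111110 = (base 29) 4a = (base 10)126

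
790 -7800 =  - 7010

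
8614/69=8614/69 = 124.84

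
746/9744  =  373/4872= 0.08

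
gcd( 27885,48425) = 65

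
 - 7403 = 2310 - 9713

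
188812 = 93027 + 95785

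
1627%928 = 699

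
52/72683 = 4/5591 = 0.00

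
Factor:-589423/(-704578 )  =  691/826= 2^( - 1)*7^ (- 1 ) * 59^(-1)*691^1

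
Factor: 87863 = 41^1*2143^1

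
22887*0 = 0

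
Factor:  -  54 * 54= - 2916 = - 2^2*3^6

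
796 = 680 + 116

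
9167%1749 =422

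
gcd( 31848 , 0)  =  31848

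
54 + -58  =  -4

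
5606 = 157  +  5449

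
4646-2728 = 1918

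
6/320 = 3/160=0.02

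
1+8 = 9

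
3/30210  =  1/10070 = 0.00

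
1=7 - 6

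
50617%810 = 397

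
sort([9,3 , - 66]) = [ - 66 , 3,9]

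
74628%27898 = 18832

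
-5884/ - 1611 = 3 + 1051/1611  =  3.65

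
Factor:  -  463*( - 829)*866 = 332394182 =2^1 * 433^1*463^1*829^1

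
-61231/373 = -165 + 314/373 = -164.16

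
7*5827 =40789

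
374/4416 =187/2208 = 0.08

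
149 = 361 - 212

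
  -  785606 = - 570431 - 215175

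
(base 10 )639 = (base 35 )I9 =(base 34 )IR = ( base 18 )1h9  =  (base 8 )1177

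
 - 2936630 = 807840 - 3744470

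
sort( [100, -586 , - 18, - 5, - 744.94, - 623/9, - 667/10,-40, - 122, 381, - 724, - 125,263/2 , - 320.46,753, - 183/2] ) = [ - 744.94, - 724, - 586, - 320.46, - 125,  -  122, - 183/2, - 623/9, - 667/10 ,  -  40, - 18 , - 5, 100, 263/2, 381, 753] 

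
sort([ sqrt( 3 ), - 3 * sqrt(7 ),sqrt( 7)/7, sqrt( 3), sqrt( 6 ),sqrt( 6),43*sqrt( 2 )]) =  [-3*sqrt( 7 ),sqrt( 7 )/7 , sqrt( 3 ),sqrt (3 ),sqrt( 6 ),sqrt( 6), 43* sqrt(2)]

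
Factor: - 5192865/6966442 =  - 2^(  -  1)*3^2*5^1* 7^(-1)* 167^1*691^1*497603^(  -  1) 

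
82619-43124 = 39495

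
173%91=82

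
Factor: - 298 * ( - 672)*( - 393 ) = -78700608 = -2^6 * 3^2 * 7^1*131^1 * 149^1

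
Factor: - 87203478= - 2^1*3^1 * 71^1*277^1*739^1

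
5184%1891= 1402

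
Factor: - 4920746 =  - 2^1*2460373^1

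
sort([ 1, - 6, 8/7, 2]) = [ - 6 , 1,8/7 , 2]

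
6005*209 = 1255045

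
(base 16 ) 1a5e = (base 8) 15136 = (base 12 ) 3AA6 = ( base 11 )5087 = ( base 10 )6750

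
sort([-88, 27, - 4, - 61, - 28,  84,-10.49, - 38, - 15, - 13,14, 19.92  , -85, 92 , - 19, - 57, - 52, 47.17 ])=[  -  88, - 85, - 61, - 57, - 52, - 38, - 28, - 19  , - 15,-13, - 10.49,-4, 14, 19.92, 27, 47.17, 84,92] 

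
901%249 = 154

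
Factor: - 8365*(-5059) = 42318535 = 5^1*7^1*239^1*5059^1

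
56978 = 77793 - 20815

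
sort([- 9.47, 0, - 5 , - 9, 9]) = [-9.47,-9, - 5,0, 9]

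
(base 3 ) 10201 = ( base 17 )5F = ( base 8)144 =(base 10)100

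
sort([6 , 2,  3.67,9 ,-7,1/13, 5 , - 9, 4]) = [-9 , - 7,1/13,2, 3.67,  4 , 5, 6, 9]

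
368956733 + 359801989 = 728758722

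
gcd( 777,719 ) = 1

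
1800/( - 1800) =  - 1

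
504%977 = 504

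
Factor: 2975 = 5^2 * 7^1*17^1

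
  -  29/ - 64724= 29/64724 = 0.00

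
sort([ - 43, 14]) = [-43,  14]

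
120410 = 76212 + 44198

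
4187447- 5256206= - 1068759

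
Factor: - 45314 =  - 2^1*139^1 * 163^1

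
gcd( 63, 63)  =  63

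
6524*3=19572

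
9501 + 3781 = 13282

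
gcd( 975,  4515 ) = 15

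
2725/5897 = 2725/5897  =  0.46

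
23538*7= 164766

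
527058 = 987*534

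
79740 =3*26580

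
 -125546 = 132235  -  257781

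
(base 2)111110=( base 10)62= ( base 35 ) 1R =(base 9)68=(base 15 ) 42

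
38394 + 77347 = 115741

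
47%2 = 1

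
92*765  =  70380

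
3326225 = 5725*581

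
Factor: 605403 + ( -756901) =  - 151498 = -  2^1*211^1*359^1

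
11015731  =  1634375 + 9381356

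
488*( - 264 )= - 128832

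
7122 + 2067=9189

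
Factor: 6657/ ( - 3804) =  - 7/4 = - 2^(-2 ) * 7^1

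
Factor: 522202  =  2^1*261101^1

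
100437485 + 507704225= 608141710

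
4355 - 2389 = 1966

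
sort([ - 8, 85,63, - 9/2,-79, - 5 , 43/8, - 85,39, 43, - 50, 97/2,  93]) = [  -  85, - 79, - 50 , - 8, - 5 , - 9/2,43/8, 39,43, 97/2,63, 85,  93]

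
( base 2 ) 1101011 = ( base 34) 35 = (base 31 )3E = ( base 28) 3N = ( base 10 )107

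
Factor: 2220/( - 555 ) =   -  2^2 = -4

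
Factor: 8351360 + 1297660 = 9649020 = 2^2 * 3^1 * 5^1*160817^1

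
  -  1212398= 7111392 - 8323790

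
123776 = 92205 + 31571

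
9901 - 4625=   5276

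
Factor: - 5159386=- 2^1*2579693^1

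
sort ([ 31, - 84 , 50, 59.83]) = [ - 84,  31,50 , 59.83]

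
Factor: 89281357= 11^1*83^1 * 97789^1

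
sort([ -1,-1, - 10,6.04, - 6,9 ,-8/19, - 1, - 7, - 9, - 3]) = [-10, - 9, -7, - 6 , -3, -1,  -  1, - 1, - 8/19, 6.04, 9]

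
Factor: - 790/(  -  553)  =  10/7= 2^1*5^1*7^(-1 )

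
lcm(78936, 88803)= 710424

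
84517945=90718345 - 6200400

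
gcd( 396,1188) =396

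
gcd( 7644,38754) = 6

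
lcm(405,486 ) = 2430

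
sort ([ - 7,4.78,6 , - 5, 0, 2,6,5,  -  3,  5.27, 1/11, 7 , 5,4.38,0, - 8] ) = [- 8, - 7, - 5, - 3,0,0,1/11, 2, 4.38,4.78,5,5,5.27, 6, 6,7] 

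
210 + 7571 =7781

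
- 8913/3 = - 2971 = - 2971.00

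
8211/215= 38 + 41/215 = 38.19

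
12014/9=12014/9  =  1334.89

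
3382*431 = 1457642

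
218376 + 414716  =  633092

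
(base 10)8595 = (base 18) 1899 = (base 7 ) 34026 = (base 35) 70k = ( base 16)2193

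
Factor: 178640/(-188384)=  - 2^(-1 )*5^1*11^1*29^( - 1) =- 55/58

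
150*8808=1321200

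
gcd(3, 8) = 1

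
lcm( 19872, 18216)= 218592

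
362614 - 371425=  - 8811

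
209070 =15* 13938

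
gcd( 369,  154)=1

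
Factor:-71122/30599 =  - 2^1*37^( - 1)*43^1=- 86/37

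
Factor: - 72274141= -89^1*131^1*6199^1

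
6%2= 0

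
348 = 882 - 534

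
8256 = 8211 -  - 45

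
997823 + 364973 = 1362796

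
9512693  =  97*98069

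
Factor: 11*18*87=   2^1 * 3^3*11^1*29^1= 17226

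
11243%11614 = 11243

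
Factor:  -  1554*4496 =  - 2^5*3^1*7^1*37^1 *281^1 = -6986784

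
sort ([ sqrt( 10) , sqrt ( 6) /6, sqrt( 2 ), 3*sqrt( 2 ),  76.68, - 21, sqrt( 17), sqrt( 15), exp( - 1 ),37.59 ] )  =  [ - 21, exp( - 1),sqrt(6 ) /6, sqrt( 2), sqrt(10), sqrt (15),  sqrt (17) , 3 * sqrt (2),  37.59, 76.68] 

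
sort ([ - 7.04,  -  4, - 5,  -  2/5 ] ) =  [ - 7.04 ,-5, - 4, - 2/5 ] 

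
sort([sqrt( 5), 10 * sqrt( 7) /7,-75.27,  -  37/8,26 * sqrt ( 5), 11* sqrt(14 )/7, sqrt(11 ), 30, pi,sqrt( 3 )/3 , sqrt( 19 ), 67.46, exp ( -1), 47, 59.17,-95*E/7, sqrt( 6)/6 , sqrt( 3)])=[ - 75.27,-95 * E/7 , - 37/8, exp(-1) , sqrt( 6 )/6,sqrt(3)/3 , sqrt( 3),sqrt( 5 ), pi, sqrt(11), 10*sqrt( 7)/7,sqrt(19), 11*sqrt( 14) /7, 30 , 47,26*sqrt( 5 ),  59.17,67.46]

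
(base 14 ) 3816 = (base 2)10011001011100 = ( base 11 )7418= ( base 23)icm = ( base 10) 9820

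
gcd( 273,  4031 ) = 1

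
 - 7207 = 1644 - 8851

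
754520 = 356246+398274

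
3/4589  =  3/4589 = 0.00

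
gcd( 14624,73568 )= 32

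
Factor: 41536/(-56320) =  - 59/80 = - 2^( - 4 ) * 5^( - 1) *59^1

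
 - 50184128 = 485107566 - 535291694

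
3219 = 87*37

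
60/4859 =60/4859 = 0.01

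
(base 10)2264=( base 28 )2oo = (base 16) 8d8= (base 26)392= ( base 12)1388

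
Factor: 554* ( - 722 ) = -2^2*19^2*277^1  =  -  399988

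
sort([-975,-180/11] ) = [ - 975,  -  180/11]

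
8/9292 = 2/2323= 0.00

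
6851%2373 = 2105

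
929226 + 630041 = 1559267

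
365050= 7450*49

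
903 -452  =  451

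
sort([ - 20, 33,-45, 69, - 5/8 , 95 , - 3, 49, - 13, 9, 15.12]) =[- 45,-20, - 13, - 3,  -  5/8, 9, 15.12,33,49, 69, 95]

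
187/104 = 187/104 =1.80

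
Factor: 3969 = 3^4*7^2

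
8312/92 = 2078/23 = 90.35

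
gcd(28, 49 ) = 7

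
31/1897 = 31/1897 = 0.02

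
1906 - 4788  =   - 2882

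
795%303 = 189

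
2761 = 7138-4377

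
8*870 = 6960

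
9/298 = 9/298 = 0.03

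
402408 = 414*972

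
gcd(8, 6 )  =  2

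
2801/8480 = 2801/8480= 0.33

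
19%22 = 19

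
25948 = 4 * 6487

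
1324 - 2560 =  -1236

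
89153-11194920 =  - 11105767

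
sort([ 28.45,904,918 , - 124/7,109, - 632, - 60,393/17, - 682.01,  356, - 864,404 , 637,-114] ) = [ - 864,-682.01,-632,-114, - 60 , - 124/7,393/17,28.45,109,  356,404,637,904,918]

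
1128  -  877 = 251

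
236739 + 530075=766814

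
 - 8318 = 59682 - 68000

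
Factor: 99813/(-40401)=-3^(- 1 )*7^3*67^(-2)*97^1=- 33271/13467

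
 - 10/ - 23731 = 10/23731 = 0.00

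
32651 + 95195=127846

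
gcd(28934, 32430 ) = 46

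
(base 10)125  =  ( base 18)6h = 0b1111101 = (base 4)1331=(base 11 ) 104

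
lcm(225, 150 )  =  450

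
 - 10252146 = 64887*( - 158)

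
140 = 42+98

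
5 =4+1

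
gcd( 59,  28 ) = 1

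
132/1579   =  132/1579 =0.08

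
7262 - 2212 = 5050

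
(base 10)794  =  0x31a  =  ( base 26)14E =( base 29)rb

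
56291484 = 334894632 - 278603148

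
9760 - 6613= 3147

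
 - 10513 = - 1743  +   - 8770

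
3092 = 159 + 2933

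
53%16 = 5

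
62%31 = 0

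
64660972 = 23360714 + 41300258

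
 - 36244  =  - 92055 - -55811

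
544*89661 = 48775584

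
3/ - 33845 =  - 3/33845 = - 0.00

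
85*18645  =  1584825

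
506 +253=759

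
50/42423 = 50/42423= 0.00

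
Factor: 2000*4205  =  8410000 = 2^4*5^4 * 29^2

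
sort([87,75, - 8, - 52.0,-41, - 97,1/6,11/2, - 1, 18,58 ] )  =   [ - 97, - 52.0, - 41, - 8, - 1, 1/6,11/2,18,58 , 75, 87] 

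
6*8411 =50466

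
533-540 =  - 7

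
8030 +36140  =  44170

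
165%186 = 165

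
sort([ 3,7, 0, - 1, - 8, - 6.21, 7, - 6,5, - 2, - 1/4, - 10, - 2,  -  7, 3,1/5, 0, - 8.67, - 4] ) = [ - 10, - 8.67,-8, - 7,-6.21 ,- 6, - 4, - 2,-2,  -  1, - 1/4,0,0 , 1/5, 3, 3,  5,7,7 ]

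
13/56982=13/56982 = 0.00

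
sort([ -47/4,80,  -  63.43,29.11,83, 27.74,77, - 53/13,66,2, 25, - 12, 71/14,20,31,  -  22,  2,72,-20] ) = [ - 63.43, - 22, - 20, - 12, - 47/4, - 53/13,2,2,71/14,  20,25,27.74,29.11,31  ,  66, 72,77,80,83 ] 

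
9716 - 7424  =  2292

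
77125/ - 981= - 79  +  374/981 = - 78.62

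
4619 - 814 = 3805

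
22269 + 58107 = 80376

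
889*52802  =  46940978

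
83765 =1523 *55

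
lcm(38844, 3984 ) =155376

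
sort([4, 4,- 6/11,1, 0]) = [ - 6/11,0,1,4,4]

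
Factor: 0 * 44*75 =0^1 = 0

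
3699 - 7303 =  - 3604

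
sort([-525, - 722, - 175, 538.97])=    [ - 722,-525,  -  175, 538.97 ] 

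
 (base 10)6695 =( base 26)9ND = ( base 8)15047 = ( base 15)1eb5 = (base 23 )CF2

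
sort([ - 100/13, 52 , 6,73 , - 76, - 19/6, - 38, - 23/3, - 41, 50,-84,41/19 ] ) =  [ - 84, - 76, - 41, - 38,  -  100/13, - 23/3, - 19/6, 41/19, 6, 50,52,73 ]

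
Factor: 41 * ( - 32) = -2^5 * 41^1 = - 1312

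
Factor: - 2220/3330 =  - 2/3= - 2^1*3^( - 1)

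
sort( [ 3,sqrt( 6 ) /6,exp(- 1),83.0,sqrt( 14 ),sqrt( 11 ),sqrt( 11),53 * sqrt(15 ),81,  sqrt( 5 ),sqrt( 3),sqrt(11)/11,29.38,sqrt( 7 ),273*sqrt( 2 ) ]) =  [ sqrt(11)/11, exp ( - 1 ), sqrt(6) /6,sqrt (3 )  ,  sqrt( 5 ),sqrt( 7 ),3,sqrt( 11),sqrt(11) , sqrt(14 ),29.38,81 , 83.0,53  *  sqrt( 15 ),273*sqrt( 2 )]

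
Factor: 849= 3^1 * 283^1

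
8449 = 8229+220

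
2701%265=51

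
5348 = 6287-939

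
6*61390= 368340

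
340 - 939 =  -  599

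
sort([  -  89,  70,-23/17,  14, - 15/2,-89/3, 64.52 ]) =[ - 89,-89/3, - 15/2,- 23/17, 14,64.52,70] 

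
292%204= 88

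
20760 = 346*60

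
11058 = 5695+5363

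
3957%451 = 349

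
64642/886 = 72+ 425/443 = 72.96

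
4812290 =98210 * 49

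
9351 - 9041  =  310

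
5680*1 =5680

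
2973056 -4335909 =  -1362853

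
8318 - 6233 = 2085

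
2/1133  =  2/1133= 0.00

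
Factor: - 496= - 2^4*31^1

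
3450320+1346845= 4797165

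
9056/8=1132=1132.00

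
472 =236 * 2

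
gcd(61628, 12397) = 7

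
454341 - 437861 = 16480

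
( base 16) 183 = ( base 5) 3022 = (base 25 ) fc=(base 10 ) 387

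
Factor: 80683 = 80683^1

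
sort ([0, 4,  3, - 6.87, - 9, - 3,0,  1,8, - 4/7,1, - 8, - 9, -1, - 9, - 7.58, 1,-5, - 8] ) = [ - 9, - 9, - 9, - 8,  -  8, - 7.58, - 6.87, - 5 , - 3, - 1,-4/7 , 0 , 0, 1, 1,1,3 , 4, 8]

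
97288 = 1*97288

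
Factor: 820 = 2^2*5^1 * 41^1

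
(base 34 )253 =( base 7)10150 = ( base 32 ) 2DL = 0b100110110101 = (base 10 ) 2485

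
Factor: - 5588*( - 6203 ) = 34662364 = 2^2*11^1*127^1*6203^1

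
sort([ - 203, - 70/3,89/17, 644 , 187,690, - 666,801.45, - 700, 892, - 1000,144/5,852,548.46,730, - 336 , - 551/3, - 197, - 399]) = [ - 1000, - 700,  -  666,-399, - 336 , - 203,-197,- 551/3, - 70/3,89/17 , 144/5,  187,548.46, 644, 690,730, 801.45,  852, 892]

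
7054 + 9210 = 16264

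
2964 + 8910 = 11874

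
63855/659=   63855/659 = 96.90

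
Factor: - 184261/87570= - 2^( - 1 )*3^( - 2 ) * 5^( - 1)*11^1*139^( - 1)*2393^1= - 26323/12510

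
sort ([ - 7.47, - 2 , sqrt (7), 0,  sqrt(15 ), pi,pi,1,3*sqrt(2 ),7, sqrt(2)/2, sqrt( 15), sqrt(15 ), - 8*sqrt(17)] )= [- 8*sqrt(17), - 7.47, - 2,0, sqrt(2)/2, 1, sqrt(7) , pi, pi,sqrt(15),sqrt ( 15),sqrt (15 ) , 3*sqrt (2), 7] 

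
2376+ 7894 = 10270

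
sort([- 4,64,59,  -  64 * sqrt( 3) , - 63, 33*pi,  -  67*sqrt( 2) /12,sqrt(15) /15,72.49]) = [ - 64* sqrt( 3 ), - 63,-67*sqrt( 2)/12, - 4,  sqrt( 15)/15,  59,64, 72.49,33*pi ] 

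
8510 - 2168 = 6342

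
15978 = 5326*3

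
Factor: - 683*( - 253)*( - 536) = -92620264 = - 2^3*11^1*23^1* 67^1 * 683^1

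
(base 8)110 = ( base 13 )57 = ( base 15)4c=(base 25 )2M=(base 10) 72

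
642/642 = 1 = 1.00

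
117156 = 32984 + 84172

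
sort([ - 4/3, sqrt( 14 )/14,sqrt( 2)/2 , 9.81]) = [-4/3 , sqrt(14)/14,sqrt(2)/2,9.81 ] 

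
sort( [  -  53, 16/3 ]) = [ - 53,16/3]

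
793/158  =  5 + 3/158 = 5.02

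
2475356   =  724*3419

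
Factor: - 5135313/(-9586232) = 2^ ( - 3)*3^1*17^(-1)*157^1*10903^1 * 70487^(  -  1 ) 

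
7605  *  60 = 456300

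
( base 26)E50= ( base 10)9594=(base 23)i33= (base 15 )2c99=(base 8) 22572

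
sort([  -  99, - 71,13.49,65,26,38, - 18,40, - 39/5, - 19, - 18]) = [  -  99,-71, - 19,-18,-18 , - 39/5,13.49,26, 38,40,65]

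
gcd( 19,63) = 1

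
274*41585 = 11394290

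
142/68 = 71/34 = 2.09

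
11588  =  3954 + 7634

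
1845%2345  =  1845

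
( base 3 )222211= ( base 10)724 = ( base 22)1ak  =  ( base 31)nb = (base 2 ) 1011010100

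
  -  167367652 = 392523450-559891102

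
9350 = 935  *10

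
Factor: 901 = 17^1*53^1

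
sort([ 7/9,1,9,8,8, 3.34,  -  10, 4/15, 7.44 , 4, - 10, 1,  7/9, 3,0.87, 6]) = [ - 10, - 10 , 4/15, 7/9,7/9, 0.87,  1, 1, 3, 3.34, 4, 6, 7.44, 8,8 , 9] 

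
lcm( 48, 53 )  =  2544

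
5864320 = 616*9520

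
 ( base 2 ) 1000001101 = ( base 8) 1015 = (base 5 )4100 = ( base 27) jc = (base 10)525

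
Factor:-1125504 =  - 2^7*3^2*977^1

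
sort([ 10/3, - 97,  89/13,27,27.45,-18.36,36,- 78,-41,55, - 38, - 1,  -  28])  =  [ -97,  -  78, - 41,-38, - 28, - 18.36,-1,10/3,89/13,27,27.45, 36,55]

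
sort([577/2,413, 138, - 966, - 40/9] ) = [ - 966, - 40/9, 138, 577/2, 413 ]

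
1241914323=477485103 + 764429220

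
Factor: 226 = 2^1*113^1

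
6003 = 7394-1391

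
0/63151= 0 = 0.00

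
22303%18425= 3878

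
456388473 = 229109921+227278552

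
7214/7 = 1030 + 4/7 =1030.57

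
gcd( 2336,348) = 4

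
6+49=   55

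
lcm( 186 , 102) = 3162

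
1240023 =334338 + 905685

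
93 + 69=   162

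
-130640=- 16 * 8165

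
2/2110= 1/1055 = 0.00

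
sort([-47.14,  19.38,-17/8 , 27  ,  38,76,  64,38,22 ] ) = [ - 47.14, - 17/8  ,  19.38,22,27,38,38,64,76 ] 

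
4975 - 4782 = 193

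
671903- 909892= - 237989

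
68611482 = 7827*8766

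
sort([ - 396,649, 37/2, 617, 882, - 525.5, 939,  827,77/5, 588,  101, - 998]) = [ - 998, - 525.5, - 396,  77/5,37/2, 101, 588,  617, 649 , 827,  882,  939] 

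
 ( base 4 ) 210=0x24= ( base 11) 33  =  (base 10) 36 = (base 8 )44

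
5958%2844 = 270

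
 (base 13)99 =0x7E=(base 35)3L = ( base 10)126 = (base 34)3o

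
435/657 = 145/219 = 0.66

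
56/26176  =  7/3272 = 0.00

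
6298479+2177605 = 8476084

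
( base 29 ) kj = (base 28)LB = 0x257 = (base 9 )735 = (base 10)599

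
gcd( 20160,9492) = 84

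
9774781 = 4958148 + 4816633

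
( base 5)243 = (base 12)61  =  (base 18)41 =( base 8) 111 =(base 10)73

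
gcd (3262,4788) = 14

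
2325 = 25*93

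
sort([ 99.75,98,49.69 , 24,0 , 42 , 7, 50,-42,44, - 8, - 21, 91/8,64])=[ - 42,-21, - 8,0, 7, 91/8, 24,42,  44,49.69,50,64,98,99.75]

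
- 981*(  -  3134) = 3074454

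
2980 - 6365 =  - 3385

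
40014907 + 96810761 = 136825668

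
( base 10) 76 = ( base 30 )2g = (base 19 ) 40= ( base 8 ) 114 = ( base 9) 84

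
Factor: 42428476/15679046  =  2^1  *37^( - 1 )*73^1*145303^1 * 211879^( - 1)=21214238/7839523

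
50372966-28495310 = 21877656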